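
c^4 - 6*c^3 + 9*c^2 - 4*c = c*(c - 4)*(c - 1)^2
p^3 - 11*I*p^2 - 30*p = p*(p - 6*I)*(p - 5*I)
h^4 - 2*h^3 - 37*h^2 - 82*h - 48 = (h - 8)*(h + 1)*(h + 2)*(h + 3)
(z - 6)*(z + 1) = z^2 - 5*z - 6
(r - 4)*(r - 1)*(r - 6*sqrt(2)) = r^3 - 6*sqrt(2)*r^2 - 5*r^2 + 4*r + 30*sqrt(2)*r - 24*sqrt(2)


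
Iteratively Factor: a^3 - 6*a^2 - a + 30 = (a - 3)*(a^2 - 3*a - 10) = (a - 5)*(a - 3)*(a + 2)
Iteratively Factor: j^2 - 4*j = (j - 4)*(j)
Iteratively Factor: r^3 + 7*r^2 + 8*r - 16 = (r - 1)*(r^2 + 8*r + 16) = (r - 1)*(r + 4)*(r + 4)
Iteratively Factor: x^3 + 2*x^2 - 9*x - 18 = (x + 3)*(x^2 - x - 6) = (x + 2)*(x + 3)*(x - 3)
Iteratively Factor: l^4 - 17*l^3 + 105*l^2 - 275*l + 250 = (l - 5)*(l^3 - 12*l^2 + 45*l - 50) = (l - 5)^2*(l^2 - 7*l + 10) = (l - 5)^2*(l - 2)*(l - 5)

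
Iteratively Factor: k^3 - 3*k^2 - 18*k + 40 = (k + 4)*(k^2 - 7*k + 10) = (k - 2)*(k + 4)*(k - 5)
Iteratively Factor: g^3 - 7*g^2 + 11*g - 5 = (g - 5)*(g^2 - 2*g + 1) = (g - 5)*(g - 1)*(g - 1)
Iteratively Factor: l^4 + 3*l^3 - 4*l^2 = (l)*(l^3 + 3*l^2 - 4*l) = l*(l - 1)*(l^2 + 4*l) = l^2*(l - 1)*(l + 4)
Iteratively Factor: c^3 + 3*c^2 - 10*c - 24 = (c - 3)*(c^2 + 6*c + 8) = (c - 3)*(c + 2)*(c + 4)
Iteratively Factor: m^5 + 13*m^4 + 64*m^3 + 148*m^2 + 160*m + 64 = (m + 1)*(m^4 + 12*m^3 + 52*m^2 + 96*m + 64) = (m + 1)*(m + 4)*(m^3 + 8*m^2 + 20*m + 16) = (m + 1)*(m + 2)*(m + 4)*(m^2 + 6*m + 8) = (m + 1)*(m + 2)^2*(m + 4)*(m + 4)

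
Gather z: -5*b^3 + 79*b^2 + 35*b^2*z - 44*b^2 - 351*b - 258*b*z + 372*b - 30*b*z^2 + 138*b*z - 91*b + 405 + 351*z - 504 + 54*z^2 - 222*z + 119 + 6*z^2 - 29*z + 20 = -5*b^3 + 35*b^2 - 70*b + z^2*(60 - 30*b) + z*(35*b^2 - 120*b + 100) + 40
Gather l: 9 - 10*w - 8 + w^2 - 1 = w^2 - 10*w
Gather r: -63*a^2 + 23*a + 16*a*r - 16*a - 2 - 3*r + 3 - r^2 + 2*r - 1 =-63*a^2 + 7*a - r^2 + r*(16*a - 1)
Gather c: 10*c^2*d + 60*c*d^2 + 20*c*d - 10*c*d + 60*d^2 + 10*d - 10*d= 10*c^2*d + c*(60*d^2 + 10*d) + 60*d^2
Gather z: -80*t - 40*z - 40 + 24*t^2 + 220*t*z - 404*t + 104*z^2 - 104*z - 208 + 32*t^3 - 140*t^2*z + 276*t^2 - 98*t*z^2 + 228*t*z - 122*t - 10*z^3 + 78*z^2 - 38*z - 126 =32*t^3 + 300*t^2 - 606*t - 10*z^3 + z^2*(182 - 98*t) + z*(-140*t^2 + 448*t - 182) - 374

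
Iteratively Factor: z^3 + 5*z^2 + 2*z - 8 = (z - 1)*(z^2 + 6*z + 8) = (z - 1)*(z + 4)*(z + 2)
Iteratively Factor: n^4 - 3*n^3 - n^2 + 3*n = (n - 1)*(n^3 - 2*n^2 - 3*n) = n*(n - 1)*(n^2 - 2*n - 3) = n*(n - 1)*(n + 1)*(n - 3)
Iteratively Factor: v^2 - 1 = (v + 1)*(v - 1)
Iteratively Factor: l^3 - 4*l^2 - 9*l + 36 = (l + 3)*(l^2 - 7*l + 12) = (l - 3)*(l + 3)*(l - 4)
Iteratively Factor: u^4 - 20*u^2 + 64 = (u + 4)*(u^3 - 4*u^2 - 4*u + 16) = (u - 4)*(u + 4)*(u^2 - 4) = (u - 4)*(u + 2)*(u + 4)*(u - 2)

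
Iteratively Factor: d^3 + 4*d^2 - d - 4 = (d + 4)*(d^2 - 1) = (d + 1)*(d + 4)*(d - 1)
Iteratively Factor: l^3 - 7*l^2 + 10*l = (l)*(l^2 - 7*l + 10) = l*(l - 2)*(l - 5)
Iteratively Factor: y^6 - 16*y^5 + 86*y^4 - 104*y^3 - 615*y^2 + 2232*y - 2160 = (y - 4)*(y^5 - 12*y^4 + 38*y^3 + 48*y^2 - 423*y + 540) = (y - 5)*(y - 4)*(y^4 - 7*y^3 + 3*y^2 + 63*y - 108) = (y - 5)*(y - 4)^2*(y^3 - 3*y^2 - 9*y + 27) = (y - 5)*(y - 4)^2*(y - 3)*(y^2 - 9) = (y - 5)*(y - 4)^2*(y - 3)*(y + 3)*(y - 3)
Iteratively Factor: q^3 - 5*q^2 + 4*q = (q - 1)*(q^2 - 4*q) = q*(q - 1)*(q - 4)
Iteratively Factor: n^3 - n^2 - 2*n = (n - 2)*(n^2 + n) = (n - 2)*(n + 1)*(n)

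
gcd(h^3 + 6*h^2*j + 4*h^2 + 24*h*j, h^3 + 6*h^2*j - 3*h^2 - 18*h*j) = h^2 + 6*h*j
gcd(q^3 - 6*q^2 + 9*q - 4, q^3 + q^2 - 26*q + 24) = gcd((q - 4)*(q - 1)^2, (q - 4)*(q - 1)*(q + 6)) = q^2 - 5*q + 4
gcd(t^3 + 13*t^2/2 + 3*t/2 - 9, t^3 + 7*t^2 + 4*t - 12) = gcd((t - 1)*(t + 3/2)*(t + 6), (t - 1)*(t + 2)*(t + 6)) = t^2 + 5*t - 6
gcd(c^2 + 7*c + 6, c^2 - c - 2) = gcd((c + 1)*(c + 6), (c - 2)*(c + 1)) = c + 1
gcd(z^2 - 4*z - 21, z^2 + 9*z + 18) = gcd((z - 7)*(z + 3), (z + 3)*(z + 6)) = z + 3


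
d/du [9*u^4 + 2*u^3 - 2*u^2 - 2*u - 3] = 36*u^3 + 6*u^2 - 4*u - 2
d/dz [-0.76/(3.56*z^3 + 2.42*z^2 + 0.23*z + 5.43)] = (8.1168*z^2 + 3.6784*z + 0.1748)/(3.56*z^3 + 2.42*z^2 + 0.23*z + 5.43)^2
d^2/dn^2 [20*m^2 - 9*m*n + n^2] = 2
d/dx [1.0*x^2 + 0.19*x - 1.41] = 2.0*x + 0.19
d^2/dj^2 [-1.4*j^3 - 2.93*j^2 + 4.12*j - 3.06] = -8.4*j - 5.86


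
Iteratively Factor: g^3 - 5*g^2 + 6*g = (g - 2)*(g^2 - 3*g) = (g - 3)*(g - 2)*(g)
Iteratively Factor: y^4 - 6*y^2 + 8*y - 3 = (y - 1)*(y^3 + y^2 - 5*y + 3) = (y - 1)^2*(y^2 + 2*y - 3) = (y - 1)^3*(y + 3)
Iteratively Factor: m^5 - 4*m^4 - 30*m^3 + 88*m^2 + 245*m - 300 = (m - 5)*(m^4 + m^3 - 25*m^2 - 37*m + 60) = (m - 5)*(m + 4)*(m^3 - 3*m^2 - 13*m + 15) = (m - 5)*(m + 3)*(m + 4)*(m^2 - 6*m + 5) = (m - 5)*(m - 1)*(m + 3)*(m + 4)*(m - 5)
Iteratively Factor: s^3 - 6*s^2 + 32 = (s - 4)*(s^2 - 2*s - 8) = (s - 4)^2*(s + 2)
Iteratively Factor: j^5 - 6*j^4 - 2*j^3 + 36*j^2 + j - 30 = (j - 1)*(j^4 - 5*j^3 - 7*j^2 + 29*j + 30) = (j - 1)*(j + 1)*(j^3 - 6*j^2 - j + 30) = (j - 5)*(j - 1)*(j + 1)*(j^2 - j - 6) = (j - 5)*(j - 1)*(j + 1)*(j + 2)*(j - 3)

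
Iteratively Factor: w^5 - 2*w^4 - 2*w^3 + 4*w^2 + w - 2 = (w - 2)*(w^4 - 2*w^2 + 1) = (w - 2)*(w + 1)*(w^3 - w^2 - w + 1) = (w - 2)*(w - 1)*(w + 1)*(w^2 - 1) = (w - 2)*(w - 1)^2*(w + 1)*(w + 1)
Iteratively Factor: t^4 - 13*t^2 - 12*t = (t + 1)*(t^3 - t^2 - 12*t) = (t - 4)*(t + 1)*(t^2 + 3*t) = t*(t - 4)*(t + 1)*(t + 3)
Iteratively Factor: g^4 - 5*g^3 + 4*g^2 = (g - 1)*(g^3 - 4*g^2) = g*(g - 1)*(g^2 - 4*g) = g*(g - 4)*(g - 1)*(g)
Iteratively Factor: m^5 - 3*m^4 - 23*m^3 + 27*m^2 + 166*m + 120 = (m - 4)*(m^4 + m^3 - 19*m^2 - 49*m - 30) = (m - 4)*(m + 3)*(m^3 - 2*m^2 - 13*m - 10) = (m - 4)*(m + 2)*(m + 3)*(m^2 - 4*m - 5) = (m - 5)*(m - 4)*(m + 2)*(m + 3)*(m + 1)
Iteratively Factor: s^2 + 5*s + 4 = (s + 1)*(s + 4)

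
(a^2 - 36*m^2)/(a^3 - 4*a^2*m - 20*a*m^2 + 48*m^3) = (a + 6*m)/(a^2 + 2*a*m - 8*m^2)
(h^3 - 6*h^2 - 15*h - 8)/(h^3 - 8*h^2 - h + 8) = (h + 1)/(h - 1)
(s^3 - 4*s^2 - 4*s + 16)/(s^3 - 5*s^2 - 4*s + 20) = (s - 4)/(s - 5)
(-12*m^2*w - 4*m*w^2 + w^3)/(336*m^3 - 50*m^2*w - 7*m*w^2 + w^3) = w*(2*m + w)/(-56*m^2 - m*w + w^2)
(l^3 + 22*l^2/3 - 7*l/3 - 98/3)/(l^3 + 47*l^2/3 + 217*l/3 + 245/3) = (3*l^2 + l - 14)/(3*l^2 + 26*l + 35)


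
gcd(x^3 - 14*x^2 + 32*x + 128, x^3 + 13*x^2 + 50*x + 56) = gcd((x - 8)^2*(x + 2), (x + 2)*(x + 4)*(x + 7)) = x + 2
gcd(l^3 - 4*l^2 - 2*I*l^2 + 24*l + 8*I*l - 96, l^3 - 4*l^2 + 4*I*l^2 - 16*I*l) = l^2 + l*(-4 + 4*I) - 16*I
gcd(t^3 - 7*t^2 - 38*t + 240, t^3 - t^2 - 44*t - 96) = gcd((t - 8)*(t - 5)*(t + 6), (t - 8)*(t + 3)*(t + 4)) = t - 8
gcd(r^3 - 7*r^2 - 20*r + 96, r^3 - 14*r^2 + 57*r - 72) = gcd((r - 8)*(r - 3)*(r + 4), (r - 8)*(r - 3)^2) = r^2 - 11*r + 24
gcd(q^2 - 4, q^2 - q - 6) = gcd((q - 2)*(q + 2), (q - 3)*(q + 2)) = q + 2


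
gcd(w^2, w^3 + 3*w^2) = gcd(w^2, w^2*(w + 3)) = w^2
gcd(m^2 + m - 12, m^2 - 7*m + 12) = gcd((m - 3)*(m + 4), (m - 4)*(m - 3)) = m - 3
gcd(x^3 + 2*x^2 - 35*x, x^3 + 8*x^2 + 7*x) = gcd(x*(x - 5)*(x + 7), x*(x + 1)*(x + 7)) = x^2 + 7*x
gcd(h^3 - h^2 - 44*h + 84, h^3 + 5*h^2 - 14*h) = h^2 + 5*h - 14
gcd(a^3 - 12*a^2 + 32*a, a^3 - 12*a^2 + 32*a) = a^3 - 12*a^2 + 32*a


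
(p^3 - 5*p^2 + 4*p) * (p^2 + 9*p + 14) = p^5 + 4*p^4 - 27*p^3 - 34*p^2 + 56*p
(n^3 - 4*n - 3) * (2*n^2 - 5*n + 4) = 2*n^5 - 5*n^4 - 4*n^3 + 14*n^2 - n - 12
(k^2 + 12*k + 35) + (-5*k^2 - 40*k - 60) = -4*k^2 - 28*k - 25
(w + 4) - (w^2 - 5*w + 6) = -w^2 + 6*w - 2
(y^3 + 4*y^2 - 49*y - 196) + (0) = y^3 + 4*y^2 - 49*y - 196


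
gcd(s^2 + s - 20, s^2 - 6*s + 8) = s - 4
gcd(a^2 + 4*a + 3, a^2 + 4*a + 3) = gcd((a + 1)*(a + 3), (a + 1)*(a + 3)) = a^2 + 4*a + 3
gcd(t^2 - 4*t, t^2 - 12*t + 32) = t - 4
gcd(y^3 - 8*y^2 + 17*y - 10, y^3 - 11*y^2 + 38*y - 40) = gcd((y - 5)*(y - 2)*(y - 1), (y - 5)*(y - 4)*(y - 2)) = y^2 - 7*y + 10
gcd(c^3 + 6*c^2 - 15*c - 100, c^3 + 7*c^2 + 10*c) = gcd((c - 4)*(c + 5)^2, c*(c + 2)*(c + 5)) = c + 5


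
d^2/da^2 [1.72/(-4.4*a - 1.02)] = -66.5984/(4.4*a + 1.02)^3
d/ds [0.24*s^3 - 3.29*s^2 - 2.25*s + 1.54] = 0.72*s^2 - 6.58*s - 2.25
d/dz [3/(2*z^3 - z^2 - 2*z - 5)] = 6*(-3*z^2 + z + 1)/(-2*z^3 + z^2 + 2*z + 5)^2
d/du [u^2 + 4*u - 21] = 2*u + 4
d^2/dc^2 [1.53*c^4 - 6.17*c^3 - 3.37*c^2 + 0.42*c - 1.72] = 18.36*c^2 - 37.02*c - 6.74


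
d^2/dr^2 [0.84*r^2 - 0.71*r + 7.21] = 1.68000000000000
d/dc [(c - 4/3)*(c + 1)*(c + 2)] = 3*c^2 + 10*c/3 - 2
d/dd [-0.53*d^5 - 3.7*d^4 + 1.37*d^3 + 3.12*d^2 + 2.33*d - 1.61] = -2.65*d^4 - 14.8*d^3 + 4.11*d^2 + 6.24*d + 2.33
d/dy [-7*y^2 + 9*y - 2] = 9 - 14*y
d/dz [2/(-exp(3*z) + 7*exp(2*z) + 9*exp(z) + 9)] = (6*exp(2*z) - 28*exp(z) - 18)*exp(z)/(-exp(3*z) + 7*exp(2*z) + 9*exp(z) + 9)^2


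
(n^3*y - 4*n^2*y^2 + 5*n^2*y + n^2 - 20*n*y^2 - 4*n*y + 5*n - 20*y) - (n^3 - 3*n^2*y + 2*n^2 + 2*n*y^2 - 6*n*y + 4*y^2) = n^3*y - n^3 - 4*n^2*y^2 + 8*n^2*y - n^2 - 22*n*y^2 + 2*n*y + 5*n - 4*y^2 - 20*y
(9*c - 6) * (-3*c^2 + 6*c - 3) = -27*c^3 + 72*c^2 - 63*c + 18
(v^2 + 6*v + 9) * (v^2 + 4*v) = v^4 + 10*v^3 + 33*v^2 + 36*v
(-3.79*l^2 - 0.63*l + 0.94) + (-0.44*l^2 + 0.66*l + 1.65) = -4.23*l^2 + 0.03*l + 2.59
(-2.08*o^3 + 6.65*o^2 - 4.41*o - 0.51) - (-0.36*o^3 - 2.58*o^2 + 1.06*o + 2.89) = -1.72*o^3 + 9.23*o^2 - 5.47*o - 3.4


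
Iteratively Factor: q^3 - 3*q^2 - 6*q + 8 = (q - 4)*(q^2 + q - 2) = (q - 4)*(q + 2)*(q - 1)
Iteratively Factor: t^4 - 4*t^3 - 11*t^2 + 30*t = (t - 2)*(t^3 - 2*t^2 - 15*t) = t*(t - 2)*(t^2 - 2*t - 15) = t*(t - 5)*(t - 2)*(t + 3)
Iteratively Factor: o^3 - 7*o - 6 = (o + 2)*(o^2 - 2*o - 3) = (o - 3)*(o + 2)*(o + 1)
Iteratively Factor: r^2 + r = (r)*(r + 1)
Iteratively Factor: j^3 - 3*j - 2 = (j + 1)*(j^2 - j - 2) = (j - 2)*(j + 1)*(j + 1)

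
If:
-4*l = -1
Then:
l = 1/4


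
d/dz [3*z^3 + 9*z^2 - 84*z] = 9*z^2 + 18*z - 84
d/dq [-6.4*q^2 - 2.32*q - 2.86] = -12.8*q - 2.32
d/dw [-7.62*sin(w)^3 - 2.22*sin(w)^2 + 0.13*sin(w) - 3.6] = (-22.86*sin(w)^2 - 4.44*sin(w) + 0.13)*cos(w)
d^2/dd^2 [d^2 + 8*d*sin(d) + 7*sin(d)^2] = -8*d*sin(d) - 28*sin(d)^2 + 16*cos(d) + 16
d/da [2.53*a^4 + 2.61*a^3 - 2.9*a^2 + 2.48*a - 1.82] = 10.12*a^3 + 7.83*a^2 - 5.8*a + 2.48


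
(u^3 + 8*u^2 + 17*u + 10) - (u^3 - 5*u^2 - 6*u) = 13*u^2 + 23*u + 10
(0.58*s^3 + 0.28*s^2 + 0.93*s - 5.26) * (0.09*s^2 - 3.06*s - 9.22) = 0.0522*s^5 - 1.7496*s^4 - 6.1207*s^3 - 5.9008*s^2 + 7.521*s + 48.4972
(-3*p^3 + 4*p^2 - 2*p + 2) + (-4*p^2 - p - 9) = -3*p^3 - 3*p - 7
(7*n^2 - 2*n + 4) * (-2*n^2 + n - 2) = -14*n^4 + 11*n^3 - 24*n^2 + 8*n - 8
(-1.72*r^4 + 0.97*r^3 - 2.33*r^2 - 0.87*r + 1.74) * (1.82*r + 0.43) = -3.1304*r^5 + 1.0258*r^4 - 3.8235*r^3 - 2.5853*r^2 + 2.7927*r + 0.7482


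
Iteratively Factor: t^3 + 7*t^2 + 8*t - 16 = (t + 4)*(t^2 + 3*t - 4) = (t - 1)*(t + 4)*(t + 4)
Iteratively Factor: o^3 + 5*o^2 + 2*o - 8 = (o - 1)*(o^2 + 6*o + 8) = (o - 1)*(o + 4)*(o + 2)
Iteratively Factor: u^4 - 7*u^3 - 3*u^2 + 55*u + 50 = (u + 1)*(u^3 - 8*u^2 + 5*u + 50) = (u - 5)*(u + 1)*(u^2 - 3*u - 10) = (u - 5)^2*(u + 1)*(u + 2)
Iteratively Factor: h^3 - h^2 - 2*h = (h - 2)*(h^2 + h) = (h - 2)*(h + 1)*(h)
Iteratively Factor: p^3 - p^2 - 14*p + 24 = (p - 2)*(p^2 + p - 12) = (p - 2)*(p + 4)*(p - 3)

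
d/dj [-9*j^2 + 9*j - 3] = 9 - 18*j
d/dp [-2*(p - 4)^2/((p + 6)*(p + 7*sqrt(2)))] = 2*(2*(4 - p)*(p + 6)*(p + 7*sqrt(2)) + (p - 4)^2*(p + 6) + (p - 4)^2*(p + 7*sqrt(2)))/((p + 6)^2*(p + 7*sqrt(2))^2)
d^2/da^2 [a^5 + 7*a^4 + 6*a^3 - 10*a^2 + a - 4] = 20*a^3 + 84*a^2 + 36*a - 20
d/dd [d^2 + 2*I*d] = 2*d + 2*I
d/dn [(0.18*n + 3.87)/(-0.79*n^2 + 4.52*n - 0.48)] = (0.1422*n^2 + 6.1146*n - 17.5788)/(0.6241*n^4 - 7.1416*n^3 + 21.1888*n^2 - 4.3392*n + 0.2304)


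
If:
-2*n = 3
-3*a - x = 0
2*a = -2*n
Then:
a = 3/2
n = -3/2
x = -9/2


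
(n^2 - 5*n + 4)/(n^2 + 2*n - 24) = (n - 1)/(n + 6)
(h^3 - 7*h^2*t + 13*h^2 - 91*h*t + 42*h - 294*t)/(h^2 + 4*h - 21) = (h^2 - 7*h*t + 6*h - 42*t)/(h - 3)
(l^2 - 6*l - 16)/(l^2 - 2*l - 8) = (l - 8)/(l - 4)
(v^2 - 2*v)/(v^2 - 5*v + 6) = v/(v - 3)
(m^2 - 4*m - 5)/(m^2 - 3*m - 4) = (m - 5)/(m - 4)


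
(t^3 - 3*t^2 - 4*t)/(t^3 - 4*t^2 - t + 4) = t/(t - 1)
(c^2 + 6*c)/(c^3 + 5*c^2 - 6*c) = 1/(c - 1)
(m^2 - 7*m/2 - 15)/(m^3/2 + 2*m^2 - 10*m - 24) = (2*m^2 - 7*m - 30)/(m^3 + 4*m^2 - 20*m - 48)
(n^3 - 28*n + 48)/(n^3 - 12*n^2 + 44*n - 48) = (n + 6)/(n - 6)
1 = 1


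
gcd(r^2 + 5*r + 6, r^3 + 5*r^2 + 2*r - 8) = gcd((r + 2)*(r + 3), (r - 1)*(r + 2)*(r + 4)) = r + 2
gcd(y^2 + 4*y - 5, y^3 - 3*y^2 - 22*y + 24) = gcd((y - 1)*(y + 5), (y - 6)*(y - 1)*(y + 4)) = y - 1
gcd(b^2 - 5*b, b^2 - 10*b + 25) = b - 5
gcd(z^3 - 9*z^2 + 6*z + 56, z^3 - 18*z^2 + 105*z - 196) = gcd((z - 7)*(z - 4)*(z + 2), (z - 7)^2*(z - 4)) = z^2 - 11*z + 28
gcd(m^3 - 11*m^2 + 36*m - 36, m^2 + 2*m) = 1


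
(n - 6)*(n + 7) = n^2 + n - 42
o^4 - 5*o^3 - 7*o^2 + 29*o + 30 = (o - 5)*(o - 3)*(o + 1)*(o + 2)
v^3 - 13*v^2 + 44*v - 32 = (v - 8)*(v - 4)*(v - 1)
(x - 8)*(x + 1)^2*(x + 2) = x^4 - 4*x^3 - 27*x^2 - 38*x - 16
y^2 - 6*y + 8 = (y - 4)*(y - 2)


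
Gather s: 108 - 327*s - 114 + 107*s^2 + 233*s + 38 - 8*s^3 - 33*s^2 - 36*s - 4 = -8*s^3 + 74*s^2 - 130*s + 28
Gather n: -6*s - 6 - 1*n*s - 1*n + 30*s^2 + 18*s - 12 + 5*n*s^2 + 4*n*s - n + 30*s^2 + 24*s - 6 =n*(5*s^2 + 3*s - 2) + 60*s^2 + 36*s - 24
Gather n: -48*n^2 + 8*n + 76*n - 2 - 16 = -48*n^2 + 84*n - 18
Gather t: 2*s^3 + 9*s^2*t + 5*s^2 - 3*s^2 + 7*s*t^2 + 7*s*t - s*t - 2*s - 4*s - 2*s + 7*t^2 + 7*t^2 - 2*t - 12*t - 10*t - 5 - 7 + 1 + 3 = 2*s^3 + 2*s^2 - 8*s + t^2*(7*s + 14) + t*(9*s^2 + 6*s - 24) - 8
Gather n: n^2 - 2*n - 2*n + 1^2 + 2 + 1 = n^2 - 4*n + 4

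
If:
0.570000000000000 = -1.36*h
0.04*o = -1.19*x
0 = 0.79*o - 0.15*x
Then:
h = -0.42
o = 0.00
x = 0.00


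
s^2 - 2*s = s*(s - 2)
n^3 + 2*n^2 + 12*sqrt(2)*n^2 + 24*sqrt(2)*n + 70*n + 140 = (n + 2)*(n + 5*sqrt(2))*(n + 7*sqrt(2))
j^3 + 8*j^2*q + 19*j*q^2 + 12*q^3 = (j + q)*(j + 3*q)*(j + 4*q)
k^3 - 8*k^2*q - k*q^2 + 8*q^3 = (k - 8*q)*(k - q)*(k + q)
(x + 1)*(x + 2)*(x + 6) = x^3 + 9*x^2 + 20*x + 12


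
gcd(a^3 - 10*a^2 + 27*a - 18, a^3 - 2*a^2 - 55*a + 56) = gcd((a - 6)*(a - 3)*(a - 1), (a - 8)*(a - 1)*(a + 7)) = a - 1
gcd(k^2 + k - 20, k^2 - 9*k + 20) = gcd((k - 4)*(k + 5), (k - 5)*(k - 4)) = k - 4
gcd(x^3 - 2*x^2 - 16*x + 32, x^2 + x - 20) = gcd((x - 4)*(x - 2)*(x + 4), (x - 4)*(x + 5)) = x - 4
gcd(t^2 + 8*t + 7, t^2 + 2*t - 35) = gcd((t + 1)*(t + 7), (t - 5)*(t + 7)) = t + 7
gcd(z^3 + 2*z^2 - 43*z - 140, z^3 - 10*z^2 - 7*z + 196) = z^2 - 3*z - 28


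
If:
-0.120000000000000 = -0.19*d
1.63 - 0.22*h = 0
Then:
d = 0.63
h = 7.41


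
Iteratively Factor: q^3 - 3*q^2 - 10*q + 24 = (q + 3)*(q^2 - 6*q + 8) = (q - 4)*(q + 3)*(q - 2)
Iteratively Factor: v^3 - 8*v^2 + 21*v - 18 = (v - 3)*(v^2 - 5*v + 6) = (v - 3)^2*(v - 2)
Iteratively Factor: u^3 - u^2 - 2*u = (u)*(u^2 - u - 2) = u*(u - 2)*(u + 1)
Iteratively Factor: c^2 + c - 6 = (c - 2)*(c + 3)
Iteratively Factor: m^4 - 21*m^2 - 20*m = (m + 1)*(m^3 - m^2 - 20*m) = (m + 1)*(m + 4)*(m^2 - 5*m) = (m - 5)*(m + 1)*(m + 4)*(m)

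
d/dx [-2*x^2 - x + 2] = -4*x - 1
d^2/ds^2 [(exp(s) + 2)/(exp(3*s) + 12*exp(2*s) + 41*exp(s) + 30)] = (4*exp(6*s) + 54*exp(5*s) + 244*exp(4*s) + 434*exp(3*s) + 252*exp(2*s) - 748*exp(s) - 1560)*exp(s)/(exp(9*s) + 36*exp(8*s) + 555*exp(7*s) + 4770*exp(6*s) + 24915*exp(5*s) + 80856*exp(4*s) + 160181*exp(3*s) + 183690*exp(2*s) + 110700*exp(s) + 27000)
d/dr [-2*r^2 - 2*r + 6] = -4*r - 2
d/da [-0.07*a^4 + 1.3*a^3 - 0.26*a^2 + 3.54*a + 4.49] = -0.28*a^3 + 3.9*a^2 - 0.52*a + 3.54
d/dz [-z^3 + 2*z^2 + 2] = z*(4 - 3*z)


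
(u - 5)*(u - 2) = u^2 - 7*u + 10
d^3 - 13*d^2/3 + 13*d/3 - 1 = (d - 3)*(d - 1)*(d - 1/3)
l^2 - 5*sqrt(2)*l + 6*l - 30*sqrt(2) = (l + 6)*(l - 5*sqrt(2))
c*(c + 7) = c^2 + 7*c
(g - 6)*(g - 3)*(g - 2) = g^3 - 11*g^2 + 36*g - 36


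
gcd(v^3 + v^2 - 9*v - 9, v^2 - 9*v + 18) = v - 3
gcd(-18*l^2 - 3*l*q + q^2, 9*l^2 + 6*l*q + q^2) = 3*l + q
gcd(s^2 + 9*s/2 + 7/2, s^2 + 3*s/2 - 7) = s + 7/2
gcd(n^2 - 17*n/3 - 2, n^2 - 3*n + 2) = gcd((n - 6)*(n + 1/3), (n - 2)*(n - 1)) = 1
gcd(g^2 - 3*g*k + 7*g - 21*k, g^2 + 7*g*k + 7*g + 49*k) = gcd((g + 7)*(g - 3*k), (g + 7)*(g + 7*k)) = g + 7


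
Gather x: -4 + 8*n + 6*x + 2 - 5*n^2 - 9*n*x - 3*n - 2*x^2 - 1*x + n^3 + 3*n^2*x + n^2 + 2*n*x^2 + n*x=n^3 - 4*n^2 + 5*n + x^2*(2*n - 2) + x*(3*n^2 - 8*n + 5) - 2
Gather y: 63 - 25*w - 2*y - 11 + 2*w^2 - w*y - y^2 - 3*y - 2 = 2*w^2 - 25*w - y^2 + y*(-w - 5) + 50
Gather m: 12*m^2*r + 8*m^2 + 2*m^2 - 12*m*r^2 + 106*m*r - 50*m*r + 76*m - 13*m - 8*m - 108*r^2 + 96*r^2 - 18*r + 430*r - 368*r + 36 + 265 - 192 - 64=m^2*(12*r + 10) + m*(-12*r^2 + 56*r + 55) - 12*r^2 + 44*r + 45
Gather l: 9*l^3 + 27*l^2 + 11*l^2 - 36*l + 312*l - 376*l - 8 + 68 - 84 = 9*l^3 + 38*l^2 - 100*l - 24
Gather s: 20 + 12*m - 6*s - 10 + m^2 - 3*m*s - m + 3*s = m^2 + 11*m + s*(-3*m - 3) + 10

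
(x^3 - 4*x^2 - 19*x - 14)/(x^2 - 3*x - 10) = (x^2 - 6*x - 7)/(x - 5)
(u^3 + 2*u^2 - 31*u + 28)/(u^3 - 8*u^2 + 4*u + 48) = (u^2 + 6*u - 7)/(u^2 - 4*u - 12)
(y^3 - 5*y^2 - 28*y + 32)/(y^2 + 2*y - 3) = (y^2 - 4*y - 32)/(y + 3)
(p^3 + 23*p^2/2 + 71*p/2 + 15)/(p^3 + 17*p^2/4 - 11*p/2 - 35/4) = 2*(2*p^2 + 13*p + 6)/(4*p^2 - 3*p - 7)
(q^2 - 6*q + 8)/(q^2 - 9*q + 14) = (q - 4)/(q - 7)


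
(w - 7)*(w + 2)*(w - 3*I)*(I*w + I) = I*w^4 + 3*w^3 - 4*I*w^3 - 12*w^2 - 19*I*w^2 - 57*w - 14*I*w - 42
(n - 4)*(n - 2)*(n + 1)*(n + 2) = n^4 - 3*n^3 - 8*n^2 + 12*n + 16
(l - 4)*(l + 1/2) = l^2 - 7*l/2 - 2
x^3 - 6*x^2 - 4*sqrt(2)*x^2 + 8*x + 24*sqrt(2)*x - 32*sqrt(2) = (x - 4)*(x - 2)*(x - 4*sqrt(2))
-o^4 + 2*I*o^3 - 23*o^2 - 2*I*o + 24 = (o - 6*I)*(o + 4*I)*(-I*o - I)*(-I*o + I)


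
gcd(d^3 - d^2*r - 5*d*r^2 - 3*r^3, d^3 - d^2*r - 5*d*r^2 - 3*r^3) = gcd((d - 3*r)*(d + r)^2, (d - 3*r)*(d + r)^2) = -d^3 + d^2*r + 5*d*r^2 + 3*r^3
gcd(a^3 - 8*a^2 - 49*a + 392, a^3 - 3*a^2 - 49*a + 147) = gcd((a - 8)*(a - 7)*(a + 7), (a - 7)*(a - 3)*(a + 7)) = a^2 - 49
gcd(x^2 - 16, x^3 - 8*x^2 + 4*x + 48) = x - 4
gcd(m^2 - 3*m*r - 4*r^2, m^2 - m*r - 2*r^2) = m + r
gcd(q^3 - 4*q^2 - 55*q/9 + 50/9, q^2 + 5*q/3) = q + 5/3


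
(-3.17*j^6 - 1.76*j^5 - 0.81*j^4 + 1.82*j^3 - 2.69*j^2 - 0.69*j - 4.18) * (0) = 0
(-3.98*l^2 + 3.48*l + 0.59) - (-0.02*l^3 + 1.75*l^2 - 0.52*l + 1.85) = 0.02*l^3 - 5.73*l^2 + 4.0*l - 1.26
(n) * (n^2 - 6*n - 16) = n^3 - 6*n^2 - 16*n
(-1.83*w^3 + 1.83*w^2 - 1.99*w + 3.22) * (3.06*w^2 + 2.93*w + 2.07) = -5.5998*w^5 + 0.2379*w^4 - 4.5156*w^3 + 7.8106*w^2 + 5.3153*w + 6.6654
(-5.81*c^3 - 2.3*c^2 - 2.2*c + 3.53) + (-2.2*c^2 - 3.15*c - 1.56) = -5.81*c^3 - 4.5*c^2 - 5.35*c + 1.97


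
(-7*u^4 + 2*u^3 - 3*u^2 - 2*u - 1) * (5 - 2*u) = 14*u^5 - 39*u^4 + 16*u^3 - 11*u^2 - 8*u - 5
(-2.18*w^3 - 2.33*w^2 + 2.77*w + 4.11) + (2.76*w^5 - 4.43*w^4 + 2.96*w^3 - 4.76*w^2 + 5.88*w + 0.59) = 2.76*w^5 - 4.43*w^4 + 0.78*w^3 - 7.09*w^2 + 8.65*w + 4.7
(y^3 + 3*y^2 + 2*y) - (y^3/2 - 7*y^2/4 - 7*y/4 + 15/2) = y^3/2 + 19*y^2/4 + 15*y/4 - 15/2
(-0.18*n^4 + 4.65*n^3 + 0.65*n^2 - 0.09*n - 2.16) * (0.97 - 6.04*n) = 1.0872*n^5 - 28.2606*n^4 + 0.5845*n^3 + 1.1741*n^2 + 12.9591*n - 2.0952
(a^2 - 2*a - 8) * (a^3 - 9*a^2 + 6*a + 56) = a^5 - 11*a^4 + 16*a^3 + 116*a^2 - 160*a - 448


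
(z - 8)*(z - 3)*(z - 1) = z^3 - 12*z^2 + 35*z - 24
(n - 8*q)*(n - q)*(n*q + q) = n^3*q - 9*n^2*q^2 + n^2*q + 8*n*q^3 - 9*n*q^2 + 8*q^3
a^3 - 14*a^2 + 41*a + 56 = (a - 8)*(a - 7)*(a + 1)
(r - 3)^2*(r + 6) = r^3 - 27*r + 54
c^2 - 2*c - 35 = (c - 7)*(c + 5)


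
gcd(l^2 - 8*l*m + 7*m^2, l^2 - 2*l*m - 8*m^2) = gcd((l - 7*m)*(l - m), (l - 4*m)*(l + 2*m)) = 1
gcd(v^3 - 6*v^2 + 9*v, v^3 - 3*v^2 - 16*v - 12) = 1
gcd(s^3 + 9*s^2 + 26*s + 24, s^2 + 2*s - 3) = s + 3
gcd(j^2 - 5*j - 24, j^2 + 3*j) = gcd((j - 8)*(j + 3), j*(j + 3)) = j + 3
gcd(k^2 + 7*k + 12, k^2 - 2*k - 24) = k + 4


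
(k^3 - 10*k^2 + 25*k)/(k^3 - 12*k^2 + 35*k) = (k - 5)/(k - 7)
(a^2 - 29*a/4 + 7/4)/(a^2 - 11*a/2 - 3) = (-4*a^2 + 29*a - 7)/(2*(-2*a^2 + 11*a + 6))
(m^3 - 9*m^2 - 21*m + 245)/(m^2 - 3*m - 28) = (m^2 - 2*m - 35)/(m + 4)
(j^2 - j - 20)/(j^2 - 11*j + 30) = (j + 4)/(j - 6)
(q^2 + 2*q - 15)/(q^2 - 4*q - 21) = (-q^2 - 2*q + 15)/(-q^2 + 4*q + 21)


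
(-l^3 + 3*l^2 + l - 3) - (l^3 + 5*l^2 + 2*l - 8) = -2*l^3 - 2*l^2 - l + 5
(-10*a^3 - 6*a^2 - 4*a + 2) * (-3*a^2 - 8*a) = 30*a^5 + 98*a^4 + 60*a^3 + 26*a^2 - 16*a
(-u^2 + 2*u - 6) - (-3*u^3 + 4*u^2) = 3*u^3 - 5*u^2 + 2*u - 6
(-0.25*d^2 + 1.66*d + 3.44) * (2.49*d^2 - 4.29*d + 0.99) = -0.6225*d^4 + 5.2059*d^3 + 1.1967*d^2 - 13.1142*d + 3.4056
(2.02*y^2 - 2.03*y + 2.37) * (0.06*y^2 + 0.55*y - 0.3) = 0.1212*y^4 + 0.9892*y^3 - 1.5803*y^2 + 1.9125*y - 0.711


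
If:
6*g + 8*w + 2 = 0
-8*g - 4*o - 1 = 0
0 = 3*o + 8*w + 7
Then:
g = 17/48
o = -23/24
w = -33/64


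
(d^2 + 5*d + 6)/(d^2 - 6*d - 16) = (d + 3)/(d - 8)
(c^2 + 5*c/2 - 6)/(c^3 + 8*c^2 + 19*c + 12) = (c - 3/2)/(c^2 + 4*c + 3)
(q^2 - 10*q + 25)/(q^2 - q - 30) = (-q^2 + 10*q - 25)/(-q^2 + q + 30)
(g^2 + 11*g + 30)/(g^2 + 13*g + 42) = (g + 5)/(g + 7)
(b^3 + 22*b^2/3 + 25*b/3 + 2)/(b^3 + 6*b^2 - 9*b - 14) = (b^2 + 19*b/3 + 2)/(b^2 + 5*b - 14)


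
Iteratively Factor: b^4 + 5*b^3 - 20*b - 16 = (b + 2)*(b^3 + 3*b^2 - 6*b - 8) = (b + 2)*(b + 4)*(b^2 - b - 2) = (b + 1)*(b + 2)*(b + 4)*(b - 2)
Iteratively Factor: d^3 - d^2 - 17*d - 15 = (d + 3)*(d^2 - 4*d - 5) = (d + 1)*(d + 3)*(d - 5)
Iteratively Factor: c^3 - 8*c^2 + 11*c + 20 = (c + 1)*(c^2 - 9*c + 20) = (c - 4)*(c + 1)*(c - 5)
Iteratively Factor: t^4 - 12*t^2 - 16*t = (t + 2)*(t^3 - 2*t^2 - 8*t) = (t - 4)*(t + 2)*(t^2 + 2*t) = t*(t - 4)*(t + 2)*(t + 2)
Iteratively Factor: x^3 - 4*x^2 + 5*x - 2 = (x - 2)*(x^2 - 2*x + 1) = (x - 2)*(x - 1)*(x - 1)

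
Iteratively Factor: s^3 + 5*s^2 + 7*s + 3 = (s + 3)*(s^2 + 2*s + 1) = (s + 1)*(s + 3)*(s + 1)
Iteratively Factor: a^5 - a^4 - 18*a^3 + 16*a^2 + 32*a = (a)*(a^4 - a^3 - 18*a^2 + 16*a + 32) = a*(a + 4)*(a^3 - 5*a^2 + 2*a + 8) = a*(a - 2)*(a + 4)*(a^2 - 3*a - 4) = a*(a - 2)*(a + 1)*(a + 4)*(a - 4)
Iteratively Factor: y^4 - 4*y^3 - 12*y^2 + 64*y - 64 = (y - 2)*(y^3 - 2*y^2 - 16*y + 32) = (y - 4)*(y - 2)*(y^2 + 2*y - 8) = (y - 4)*(y - 2)*(y + 4)*(y - 2)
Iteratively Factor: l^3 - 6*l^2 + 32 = (l - 4)*(l^2 - 2*l - 8) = (l - 4)*(l + 2)*(l - 4)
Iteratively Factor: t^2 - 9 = (t + 3)*(t - 3)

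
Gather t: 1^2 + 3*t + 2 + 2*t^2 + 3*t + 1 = 2*t^2 + 6*t + 4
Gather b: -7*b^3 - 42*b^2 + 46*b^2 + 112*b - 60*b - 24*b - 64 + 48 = -7*b^3 + 4*b^2 + 28*b - 16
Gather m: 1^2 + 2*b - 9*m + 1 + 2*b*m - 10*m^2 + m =2*b - 10*m^2 + m*(2*b - 8) + 2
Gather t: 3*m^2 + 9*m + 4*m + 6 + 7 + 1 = 3*m^2 + 13*m + 14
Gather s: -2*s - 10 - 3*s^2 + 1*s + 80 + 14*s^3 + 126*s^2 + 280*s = 14*s^3 + 123*s^2 + 279*s + 70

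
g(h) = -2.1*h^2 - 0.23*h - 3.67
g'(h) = -4.2*h - 0.23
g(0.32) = -3.96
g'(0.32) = -1.57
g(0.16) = -3.76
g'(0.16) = -0.90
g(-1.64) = -8.94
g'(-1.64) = 6.66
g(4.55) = -48.19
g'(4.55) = -19.34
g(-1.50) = -8.05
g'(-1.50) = 6.07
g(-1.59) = -8.61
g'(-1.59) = 6.45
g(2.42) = -16.53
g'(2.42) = -10.39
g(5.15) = -60.55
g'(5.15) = -21.86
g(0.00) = -3.67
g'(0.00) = -0.23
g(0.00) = -3.67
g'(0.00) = -0.23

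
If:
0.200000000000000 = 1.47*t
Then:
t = 0.14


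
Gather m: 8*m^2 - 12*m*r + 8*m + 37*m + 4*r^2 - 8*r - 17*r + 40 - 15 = 8*m^2 + m*(45 - 12*r) + 4*r^2 - 25*r + 25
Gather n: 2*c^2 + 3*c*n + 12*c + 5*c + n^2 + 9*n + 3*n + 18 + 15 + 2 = 2*c^2 + 17*c + n^2 + n*(3*c + 12) + 35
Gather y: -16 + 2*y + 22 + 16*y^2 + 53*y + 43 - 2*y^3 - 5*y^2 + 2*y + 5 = -2*y^3 + 11*y^2 + 57*y + 54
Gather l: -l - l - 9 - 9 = -2*l - 18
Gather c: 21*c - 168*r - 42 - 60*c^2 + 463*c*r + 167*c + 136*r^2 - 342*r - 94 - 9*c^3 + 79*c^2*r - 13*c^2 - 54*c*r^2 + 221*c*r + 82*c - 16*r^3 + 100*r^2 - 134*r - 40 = -9*c^3 + c^2*(79*r - 73) + c*(-54*r^2 + 684*r + 270) - 16*r^3 + 236*r^2 - 644*r - 176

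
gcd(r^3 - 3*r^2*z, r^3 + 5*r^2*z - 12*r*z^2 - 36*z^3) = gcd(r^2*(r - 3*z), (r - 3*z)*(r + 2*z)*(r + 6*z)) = -r + 3*z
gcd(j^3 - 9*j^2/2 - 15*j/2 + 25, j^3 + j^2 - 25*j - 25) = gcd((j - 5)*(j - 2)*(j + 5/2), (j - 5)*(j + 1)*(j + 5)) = j - 5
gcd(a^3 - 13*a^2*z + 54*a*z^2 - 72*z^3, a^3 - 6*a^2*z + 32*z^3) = -a + 4*z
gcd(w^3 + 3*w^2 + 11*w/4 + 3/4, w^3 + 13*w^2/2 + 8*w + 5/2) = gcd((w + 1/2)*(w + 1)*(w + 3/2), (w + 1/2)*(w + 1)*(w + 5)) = w^2 + 3*w/2 + 1/2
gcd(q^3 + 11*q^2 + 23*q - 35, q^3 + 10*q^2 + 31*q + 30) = q + 5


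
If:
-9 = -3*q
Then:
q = 3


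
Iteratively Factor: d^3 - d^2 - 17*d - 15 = (d + 1)*(d^2 - 2*d - 15) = (d - 5)*(d + 1)*(d + 3)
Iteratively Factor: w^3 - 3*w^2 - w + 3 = (w - 3)*(w^2 - 1) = (w - 3)*(w + 1)*(w - 1)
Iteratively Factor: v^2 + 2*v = (v)*(v + 2)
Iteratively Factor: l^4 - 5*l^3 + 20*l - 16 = (l + 2)*(l^3 - 7*l^2 + 14*l - 8) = (l - 1)*(l + 2)*(l^2 - 6*l + 8) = (l - 2)*(l - 1)*(l + 2)*(l - 4)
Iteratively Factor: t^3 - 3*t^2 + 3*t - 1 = (t - 1)*(t^2 - 2*t + 1) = (t - 1)^2*(t - 1)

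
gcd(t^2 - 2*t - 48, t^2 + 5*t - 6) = t + 6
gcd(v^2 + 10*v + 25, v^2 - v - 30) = v + 5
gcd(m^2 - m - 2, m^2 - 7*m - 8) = m + 1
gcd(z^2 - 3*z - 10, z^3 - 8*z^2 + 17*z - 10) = z - 5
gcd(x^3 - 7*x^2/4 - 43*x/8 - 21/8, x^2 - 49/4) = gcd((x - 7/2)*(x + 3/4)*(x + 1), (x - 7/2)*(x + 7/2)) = x - 7/2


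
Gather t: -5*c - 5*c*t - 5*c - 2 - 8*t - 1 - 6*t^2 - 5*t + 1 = -10*c - 6*t^2 + t*(-5*c - 13) - 2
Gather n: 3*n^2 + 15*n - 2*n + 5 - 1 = 3*n^2 + 13*n + 4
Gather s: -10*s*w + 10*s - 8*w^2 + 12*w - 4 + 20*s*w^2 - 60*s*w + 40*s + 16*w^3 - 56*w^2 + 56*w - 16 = s*(20*w^2 - 70*w + 50) + 16*w^3 - 64*w^2 + 68*w - 20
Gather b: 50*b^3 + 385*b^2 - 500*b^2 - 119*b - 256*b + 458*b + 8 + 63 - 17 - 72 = 50*b^3 - 115*b^2 + 83*b - 18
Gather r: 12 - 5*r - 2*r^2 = -2*r^2 - 5*r + 12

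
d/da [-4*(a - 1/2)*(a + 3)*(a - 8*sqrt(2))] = -12*a^2 - 20*a + 64*sqrt(2)*a + 6 + 80*sqrt(2)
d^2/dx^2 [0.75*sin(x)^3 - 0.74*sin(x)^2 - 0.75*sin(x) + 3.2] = 0.1875*sin(x) + 1.6875*sin(3*x) - 1.48*cos(2*x)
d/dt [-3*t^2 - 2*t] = -6*t - 2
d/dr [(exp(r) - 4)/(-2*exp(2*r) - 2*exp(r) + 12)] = ((exp(r) - 4)*(2*exp(r) + 1) - exp(2*r) - exp(r) + 6)*exp(r)/(2*(exp(2*r) + exp(r) - 6)^2)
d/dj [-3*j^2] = -6*j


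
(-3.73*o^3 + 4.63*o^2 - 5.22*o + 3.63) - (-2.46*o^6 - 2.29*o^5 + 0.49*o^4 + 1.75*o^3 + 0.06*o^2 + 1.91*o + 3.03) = 2.46*o^6 + 2.29*o^5 - 0.49*o^4 - 5.48*o^3 + 4.57*o^2 - 7.13*o + 0.6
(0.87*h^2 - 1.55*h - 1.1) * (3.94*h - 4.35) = 3.4278*h^3 - 9.8915*h^2 + 2.4085*h + 4.785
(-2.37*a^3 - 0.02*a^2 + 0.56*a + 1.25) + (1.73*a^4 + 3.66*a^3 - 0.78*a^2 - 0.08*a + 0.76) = 1.73*a^4 + 1.29*a^3 - 0.8*a^2 + 0.48*a + 2.01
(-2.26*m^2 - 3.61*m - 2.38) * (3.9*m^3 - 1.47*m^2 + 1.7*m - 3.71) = -8.814*m^5 - 10.7568*m^4 - 7.8173*m^3 + 5.7462*m^2 + 9.3471*m + 8.8298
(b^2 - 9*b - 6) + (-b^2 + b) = -8*b - 6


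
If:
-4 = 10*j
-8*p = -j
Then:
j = -2/5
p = -1/20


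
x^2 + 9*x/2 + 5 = (x + 2)*(x + 5/2)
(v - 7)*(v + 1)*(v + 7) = v^3 + v^2 - 49*v - 49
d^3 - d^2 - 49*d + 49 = (d - 7)*(d - 1)*(d + 7)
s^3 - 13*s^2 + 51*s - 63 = (s - 7)*(s - 3)^2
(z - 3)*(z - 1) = z^2 - 4*z + 3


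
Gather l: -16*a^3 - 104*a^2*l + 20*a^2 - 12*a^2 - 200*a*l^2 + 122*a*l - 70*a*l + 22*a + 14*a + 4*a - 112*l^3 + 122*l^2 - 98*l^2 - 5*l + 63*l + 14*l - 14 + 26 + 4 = -16*a^3 + 8*a^2 + 40*a - 112*l^3 + l^2*(24 - 200*a) + l*(-104*a^2 + 52*a + 72) + 16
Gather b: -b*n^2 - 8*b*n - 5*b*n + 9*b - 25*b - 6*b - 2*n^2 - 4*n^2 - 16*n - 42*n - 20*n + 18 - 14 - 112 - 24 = b*(-n^2 - 13*n - 22) - 6*n^2 - 78*n - 132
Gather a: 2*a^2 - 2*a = 2*a^2 - 2*a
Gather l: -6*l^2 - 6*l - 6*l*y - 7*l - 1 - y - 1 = -6*l^2 + l*(-6*y - 13) - y - 2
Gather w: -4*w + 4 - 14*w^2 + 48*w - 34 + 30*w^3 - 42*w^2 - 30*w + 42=30*w^3 - 56*w^2 + 14*w + 12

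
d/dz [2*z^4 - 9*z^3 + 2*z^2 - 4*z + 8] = 8*z^3 - 27*z^2 + 4*z - 4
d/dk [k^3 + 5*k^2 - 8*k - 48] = 3*k^2 + 10*k - 8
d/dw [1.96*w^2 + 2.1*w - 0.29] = 3.92*w + 2.1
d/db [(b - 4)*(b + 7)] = 2*b + 3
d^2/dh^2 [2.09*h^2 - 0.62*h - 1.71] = 4.18000000000000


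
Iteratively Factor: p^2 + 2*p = (p)*(p + 2)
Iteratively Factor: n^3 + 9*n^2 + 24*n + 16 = (n + 4)*(n^2 + 5*n + 4) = (n + 1)*(n + 4)*(n + 4)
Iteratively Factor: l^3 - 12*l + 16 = (l - 2)*(l^2 + 2*l - 8) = (l - 2)^2*(l + 4)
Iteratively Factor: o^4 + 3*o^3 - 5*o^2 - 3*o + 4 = (o - 1)*(o^3 + 4*o^2 - o - 4) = (o - 1)*(o + 4)*(o^2 - 1) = (o - 1)^2*(o + 4)*(o + 1)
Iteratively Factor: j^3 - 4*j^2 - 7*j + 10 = (j - 5)*(j^2 + j - 2) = (j - 5)*(j + 2)*(j - 1)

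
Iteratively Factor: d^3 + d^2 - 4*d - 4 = (d - 2)*(d^2 + 3*d + 2) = (d - 2)*(d + 2)*(d + 1)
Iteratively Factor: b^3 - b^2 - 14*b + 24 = (b - 2)*(b^2 + b - 12) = (b - 2)*(b + 4)*(b - 3)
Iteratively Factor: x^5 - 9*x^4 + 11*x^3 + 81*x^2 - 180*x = (x - 4)*(x^4 - 5*x^3 - 9*x^2 + 45*x) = (x - 4)*(x + 3)*(x^3 - 8*x^2 + 15*x) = x*(x - 4)*(x + 3)*(x^2 - 8*x + 15) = x*(x - 4)*(x - 3)*(x + 3)*(x - 5)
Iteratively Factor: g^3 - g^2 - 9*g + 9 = (g + 3)*(g^2 - 4*g + 3) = (g - 3)*(g + 3)*(g - 1)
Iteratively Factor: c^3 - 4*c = (c - 2)*(c^2 + 2*c) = (c - 2)*(c + 2)*(c)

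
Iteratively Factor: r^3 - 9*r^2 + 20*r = (r)*(r^2 - 9*r + 20) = r*(r - 4)*(r - 5)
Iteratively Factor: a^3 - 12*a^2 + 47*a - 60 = (a - 5)*(a^2 - 7*a + 12) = (a - 5)*(a - 4)*(a - 3)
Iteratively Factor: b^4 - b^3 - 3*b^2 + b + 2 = (b - 1)*(b^3 - 3*b - 2) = (b - 1)*(b + 1)*(b^2 - b - 2) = (b - 1)*(b + 1)^2*(b - 2)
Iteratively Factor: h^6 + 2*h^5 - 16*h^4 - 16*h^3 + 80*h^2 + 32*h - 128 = (h + 4)*(h^5 - 2*h^4 - 8*h^3 + 16*h^2 + 16*h - 32) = (h - 2)*(h + 4)*(h^4 - 8*h^2 + 16) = (h - 2)*(h + 2)*(h + 4)*(h^3 - 2*h^2 - 4*h + 8) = (h - 2)^2*(h + 2)*(h + 4)*(h^2 - 4) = (h - 2)^3*(h + 2)*(h + 4)*(h + 2)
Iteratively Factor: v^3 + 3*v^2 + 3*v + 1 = (v + 1)*(v^2 + 2*v + 1) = (v + 1)^2*(v + 1)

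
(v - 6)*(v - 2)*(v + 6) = v^3 - 2*v^2 - 36*v + 72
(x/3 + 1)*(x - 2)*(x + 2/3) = x^3/3 + 5*x^2/9 - 16*x/9 - 4/3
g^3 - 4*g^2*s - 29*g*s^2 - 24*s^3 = (g - 8*s)*(g + s)*(g + 3*s)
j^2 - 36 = (j - 6)*(j + 6)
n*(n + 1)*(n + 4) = n^3 + 5*n^2 + 4*n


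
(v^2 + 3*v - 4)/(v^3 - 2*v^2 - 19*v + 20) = 1/(v - 5)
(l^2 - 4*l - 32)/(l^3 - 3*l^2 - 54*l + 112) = (l + 4)/(l^2 + 5*l - 14)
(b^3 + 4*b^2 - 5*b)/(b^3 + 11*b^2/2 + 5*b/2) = 2*(b - 1)/(2*b + 1)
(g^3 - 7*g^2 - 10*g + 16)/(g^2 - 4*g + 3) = (g^2 - 6*g - 16)/(g - 3)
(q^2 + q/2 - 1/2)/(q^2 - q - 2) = (q - 1/2)/(q - 2)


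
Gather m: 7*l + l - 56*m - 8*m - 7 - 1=8*l - 64*m - 8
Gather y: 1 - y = 1 - y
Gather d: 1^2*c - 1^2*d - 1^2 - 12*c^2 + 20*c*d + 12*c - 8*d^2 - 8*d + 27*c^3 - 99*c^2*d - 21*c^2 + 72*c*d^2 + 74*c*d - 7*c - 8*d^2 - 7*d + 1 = 27*c^3 - 33*c^2 + 6*c + d^2*(72*c - 16) + d*(-99*c^2 + 94*c - 16)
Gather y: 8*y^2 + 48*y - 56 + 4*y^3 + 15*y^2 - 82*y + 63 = 4*y^3 + 23*y^2 - 34*y + 7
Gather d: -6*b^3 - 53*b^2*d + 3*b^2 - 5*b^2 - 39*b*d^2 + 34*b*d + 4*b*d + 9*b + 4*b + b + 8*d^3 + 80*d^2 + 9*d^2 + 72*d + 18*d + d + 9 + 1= -6*b^3 - 2*b^2 + 14*b + 8*d^3 + d^2*(89 - 39*b) + d*(-53*b^2 + 38*b + 91) + 10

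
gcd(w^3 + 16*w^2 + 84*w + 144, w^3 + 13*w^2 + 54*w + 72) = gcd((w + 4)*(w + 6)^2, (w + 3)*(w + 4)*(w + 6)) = w^2 + 10*w + 24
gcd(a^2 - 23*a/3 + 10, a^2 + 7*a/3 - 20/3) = a - 5/3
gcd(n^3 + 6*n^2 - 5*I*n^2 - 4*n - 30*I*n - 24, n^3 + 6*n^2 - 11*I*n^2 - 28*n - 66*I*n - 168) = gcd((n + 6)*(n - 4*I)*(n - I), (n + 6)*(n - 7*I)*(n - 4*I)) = n^2 + n*(6 - 4*I) - 24*I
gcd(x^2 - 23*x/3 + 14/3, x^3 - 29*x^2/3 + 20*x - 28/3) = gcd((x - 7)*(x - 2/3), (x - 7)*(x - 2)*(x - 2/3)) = x^2 - 23*x/3 + 14/3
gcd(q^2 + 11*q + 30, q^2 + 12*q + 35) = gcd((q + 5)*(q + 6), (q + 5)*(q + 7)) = q + 5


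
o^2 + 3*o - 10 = (o - 2)*(o + 5)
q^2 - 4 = (q - 2)*(q + 2)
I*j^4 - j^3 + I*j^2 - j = j*(j + I)^2*(I*j + 1)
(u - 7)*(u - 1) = u^2 - 8*u + 7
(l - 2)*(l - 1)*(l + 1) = l^3 - 2*l^2 - l + 2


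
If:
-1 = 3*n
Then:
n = -1/3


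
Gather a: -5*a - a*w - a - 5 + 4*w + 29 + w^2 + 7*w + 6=a*(-w - 6) + w^2 + 11*w + 30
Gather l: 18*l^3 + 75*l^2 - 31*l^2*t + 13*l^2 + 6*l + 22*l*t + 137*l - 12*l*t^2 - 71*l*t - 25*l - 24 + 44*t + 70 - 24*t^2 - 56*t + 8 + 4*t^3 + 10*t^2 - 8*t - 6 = 18*l^3 + l^2*(88 - 31*t) + l*(-12*t^2 - 49*t + 118) + 4*t^3 - 14*t^2 - 20*t + 48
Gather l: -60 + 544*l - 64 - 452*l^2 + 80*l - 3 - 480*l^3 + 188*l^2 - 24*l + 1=-480*l^3 - 264*l^2 + 600*l - 126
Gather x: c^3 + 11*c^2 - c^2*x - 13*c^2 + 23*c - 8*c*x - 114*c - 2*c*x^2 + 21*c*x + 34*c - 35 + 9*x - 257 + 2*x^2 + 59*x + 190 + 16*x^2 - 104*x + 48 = c^3 - 2*c^2 - 57*c + x^2*(18 - 2*c) + x*(-c^2 + 13*c - 36) - 54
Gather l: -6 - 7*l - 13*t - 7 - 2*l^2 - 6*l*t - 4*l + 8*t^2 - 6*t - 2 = -2*l^2 + l*(-6*t - 11) + 8*t^2 - 19*t - 15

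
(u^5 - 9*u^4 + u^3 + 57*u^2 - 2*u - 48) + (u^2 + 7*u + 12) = u^5 - 9*u^4 + u^3 + 58*u^2 + 5*u - 36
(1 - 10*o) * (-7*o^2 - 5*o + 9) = 70*o^3 + 43*o^2 - 95*o + 9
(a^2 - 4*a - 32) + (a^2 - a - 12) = 2*a^2 - 5*a - 44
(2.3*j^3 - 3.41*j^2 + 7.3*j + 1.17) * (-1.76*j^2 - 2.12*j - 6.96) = -4.048*j^5 + 1.1256*j^4 - 21.6268*j^3 + 6.1984*j^2 - 53.2884*j - 8.1432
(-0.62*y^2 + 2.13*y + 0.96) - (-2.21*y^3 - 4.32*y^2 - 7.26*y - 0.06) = 2.21*y^3 + 3.7*y^2 + 9.39*y + 1.02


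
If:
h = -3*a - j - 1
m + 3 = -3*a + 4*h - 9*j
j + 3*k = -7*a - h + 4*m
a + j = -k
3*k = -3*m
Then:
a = -1/2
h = 3/7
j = 1/14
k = 3/7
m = -3/7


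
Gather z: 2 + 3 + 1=6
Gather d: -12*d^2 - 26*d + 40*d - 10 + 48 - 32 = -12*d^2 + 14*d + 6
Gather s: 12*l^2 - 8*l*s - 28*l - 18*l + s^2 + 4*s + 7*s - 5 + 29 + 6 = 12*l^2 - 46*l + s^2 + s*(11 - 8*l) + 30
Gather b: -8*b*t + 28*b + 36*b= b*(64 - 8*t)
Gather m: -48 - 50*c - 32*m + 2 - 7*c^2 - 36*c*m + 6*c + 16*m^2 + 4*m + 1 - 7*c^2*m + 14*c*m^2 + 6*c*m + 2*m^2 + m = -7*c^2 - 44*c + m^2*(14*c + 18) + m*(-7*c^2 - 30*c - 27) - 45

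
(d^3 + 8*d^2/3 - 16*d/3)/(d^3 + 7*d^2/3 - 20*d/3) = (3*d - 4)/(3*d - 5)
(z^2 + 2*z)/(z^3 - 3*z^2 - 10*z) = 1/(z - 5)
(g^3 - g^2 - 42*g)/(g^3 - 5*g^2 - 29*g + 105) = g*(g + 6)/(g^2 + 2*g - 15)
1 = 1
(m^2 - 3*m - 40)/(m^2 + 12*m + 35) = (m - 8)/(m + 7)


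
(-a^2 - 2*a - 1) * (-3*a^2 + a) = 3*a^4 + 5*a^3 + a^2 - a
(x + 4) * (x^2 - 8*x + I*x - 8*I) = x^3 - 4*x^2 + I*x^2 - 32*x - 4*I*x - 32*I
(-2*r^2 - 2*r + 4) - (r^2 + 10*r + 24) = -3*r^2 - 12*r - 20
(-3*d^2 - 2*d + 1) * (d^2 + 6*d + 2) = -3*d^4 - 20*d^3 - 17*d^2 + 2*d + 2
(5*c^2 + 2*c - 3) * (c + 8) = 5*c^3 + 42*c^2 + 13*c - 24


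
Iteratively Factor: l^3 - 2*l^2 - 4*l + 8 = (l + 2)*(l^2 - 4*l + 4) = (l - 2)*(l + 2)*(l - 2)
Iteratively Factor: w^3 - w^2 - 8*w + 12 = (w - 2)*(w^2 + w - 6) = (w - 2)*(w + 3)*(w - 2)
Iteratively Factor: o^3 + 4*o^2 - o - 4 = (o - 1)*(o^2 + 5*o + 4) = (o - 1)*(o + 4)*(o + 1)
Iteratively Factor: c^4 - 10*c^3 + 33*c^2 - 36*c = (c - 3)*(c^3 - 7*c^2 + 12*c) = (c - 3)^2*(c^2 - 4*c) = (c - 4)*(c - 3)^2*(c)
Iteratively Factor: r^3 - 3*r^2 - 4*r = (r + 1)*(r^2 - 4*r) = r*(r + 1)*(r - 4)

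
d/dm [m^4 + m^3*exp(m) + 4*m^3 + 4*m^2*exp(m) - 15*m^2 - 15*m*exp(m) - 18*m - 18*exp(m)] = m^3*exp(m) + 4*m^3 + 7*m^2*exp(m) + 12*m^2 - 7*m*exp(m) - 30*m - 33*exp(m) - 18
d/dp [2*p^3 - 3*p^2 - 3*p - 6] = 6*p^2 - 6*p - 3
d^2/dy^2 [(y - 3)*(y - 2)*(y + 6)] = 6*y + 2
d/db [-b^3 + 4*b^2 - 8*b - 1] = -3*b^2 + 8*b - 8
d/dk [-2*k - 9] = -2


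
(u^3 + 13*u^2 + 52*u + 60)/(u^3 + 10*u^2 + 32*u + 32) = (u^2 + 11*u + 30)/(u^2 + 8*u + 16)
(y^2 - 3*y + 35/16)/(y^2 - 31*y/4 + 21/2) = (y - 5/4)/(y - 6)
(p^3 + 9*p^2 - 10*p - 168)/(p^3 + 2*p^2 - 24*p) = (p + 7)/p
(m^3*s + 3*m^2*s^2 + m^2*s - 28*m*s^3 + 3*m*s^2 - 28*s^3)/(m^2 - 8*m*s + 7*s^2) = s*(m^3 + 3*m^2*s + m^2 - 28*m*s^2 + 3*m*s - 28*s^2)/(m^2 - 8*m*s + 7*s^2)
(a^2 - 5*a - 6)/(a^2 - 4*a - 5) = (a - 6)/(a - 5)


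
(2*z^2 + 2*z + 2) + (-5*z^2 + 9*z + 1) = -3*z^2 + 11*z + 3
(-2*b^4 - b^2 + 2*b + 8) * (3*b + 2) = -6*b^5 - 4*b^4 - 3*b^3 + 4*b^2 + 28*b + 16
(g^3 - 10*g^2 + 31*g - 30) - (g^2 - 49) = g^3 - 11*g^2 + 31*g + 19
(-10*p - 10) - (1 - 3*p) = -7*p - 11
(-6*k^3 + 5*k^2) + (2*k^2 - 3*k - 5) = -6*k^3 + 7*k^2 - 3*k - 5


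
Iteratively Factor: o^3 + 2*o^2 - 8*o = (o - 2)*(o^2 + 4*o) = (o - 2)*(o + 4)*(o)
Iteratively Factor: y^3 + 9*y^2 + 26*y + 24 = (y + 3)*(y^2 + 6*y + 8) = (y + 2)*(y + 3)*(y + 4)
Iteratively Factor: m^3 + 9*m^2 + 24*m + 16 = (m + 1)*(m^2 + 8*m + 16) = (m + 1)*(m + 4)*(m + 4)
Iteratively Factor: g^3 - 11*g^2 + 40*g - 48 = (g - 4)*(g^2 - 7*g + 12) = (g - 4)*(g - 3)*(g - 4)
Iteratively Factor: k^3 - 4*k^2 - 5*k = (k - 5)*(k^2 + k) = k*(k - 5)*(k + 1)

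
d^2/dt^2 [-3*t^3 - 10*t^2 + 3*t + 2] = -18*t - 20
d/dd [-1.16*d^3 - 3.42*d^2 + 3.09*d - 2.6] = -3.48*d^2 - 6.84*d + 3.09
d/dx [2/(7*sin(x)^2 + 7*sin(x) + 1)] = -14*(2*sin(x) + 1)*cos(x)/(7*sin(x)^2 + 7*sin(x) + 1)^2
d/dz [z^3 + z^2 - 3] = z*(3*z + 2)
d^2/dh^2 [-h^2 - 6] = -2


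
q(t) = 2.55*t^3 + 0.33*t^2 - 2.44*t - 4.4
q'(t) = 7.65*t^2 + 0.66*t - 2.44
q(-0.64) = -3.37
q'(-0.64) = 0.27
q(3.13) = 69.39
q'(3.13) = 74.57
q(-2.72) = -46.64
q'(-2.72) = 52.36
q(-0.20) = -3.92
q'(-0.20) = -2.27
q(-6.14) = -567.24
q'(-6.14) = 281.91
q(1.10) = -3.29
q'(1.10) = 7.54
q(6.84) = 810.38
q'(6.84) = 359.98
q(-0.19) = -3.94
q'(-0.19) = -2.29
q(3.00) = 60.10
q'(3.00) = 68.39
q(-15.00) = -8499.80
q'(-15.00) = 1708.91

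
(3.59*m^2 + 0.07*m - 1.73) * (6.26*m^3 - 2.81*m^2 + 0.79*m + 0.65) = 22.4734*m^5 - 9.6497*m^4 - 8.1904*m^3 + 7.2501*m^2 - 1.3212*m - 1.1245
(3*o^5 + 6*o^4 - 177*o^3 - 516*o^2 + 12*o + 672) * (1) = 3*o^5 + 6*o^4 - 177*o^3 - 516*o^2 + 12*o + 672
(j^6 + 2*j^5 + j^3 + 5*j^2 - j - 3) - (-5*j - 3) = j^6 + 2*j^5 + j^3 + 5*j^2 + 4*j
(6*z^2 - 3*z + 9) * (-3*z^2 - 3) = -18*z^4 + 9*z^3 - 45*z^2 + 9*z - 27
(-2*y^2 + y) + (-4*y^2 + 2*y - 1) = -6*y^2 + 3*y - 1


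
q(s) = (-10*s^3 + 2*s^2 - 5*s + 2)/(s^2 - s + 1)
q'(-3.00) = -9.44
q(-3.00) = 23.46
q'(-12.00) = -9.97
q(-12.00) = 112.29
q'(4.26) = -10.11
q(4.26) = -50.79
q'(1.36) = -16.60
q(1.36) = -17.63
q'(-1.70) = -8.41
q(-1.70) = 11.70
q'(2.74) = -10.76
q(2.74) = -35.09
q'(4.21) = -10.11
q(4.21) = -50.28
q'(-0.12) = -2.66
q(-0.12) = 2.33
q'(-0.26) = -2.96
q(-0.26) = 2.72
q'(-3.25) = -9.53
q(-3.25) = 25.83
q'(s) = (1 - 2*s)*(-10*s^3 + 2*s^2 - 5*s + 2)/(s^2 - s + 1)^2 + (-30*s^2 + 4*s - 5)/(s^2 - s + 1)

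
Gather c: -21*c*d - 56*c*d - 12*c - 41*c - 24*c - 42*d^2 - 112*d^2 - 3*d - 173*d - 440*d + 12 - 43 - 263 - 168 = c*(-77*d - 77) - 154*d^2 - 616*d - 462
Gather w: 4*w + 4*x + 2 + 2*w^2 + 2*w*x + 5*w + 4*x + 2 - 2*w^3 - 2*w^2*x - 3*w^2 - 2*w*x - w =-2*w^3 + w^2*(-2*x - 1) + 8*w + 8*x + 4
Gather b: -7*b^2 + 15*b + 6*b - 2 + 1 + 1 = -7*b^2 + 21*b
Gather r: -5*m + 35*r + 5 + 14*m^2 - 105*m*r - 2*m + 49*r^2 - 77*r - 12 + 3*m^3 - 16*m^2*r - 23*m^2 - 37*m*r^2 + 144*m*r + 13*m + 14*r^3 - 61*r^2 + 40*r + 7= 3*m^3 - 9*m^2 + 6*m + 14*r^3 + r^2*(-37*m - 12) + r*(-16*m^2 + 39*m - 2)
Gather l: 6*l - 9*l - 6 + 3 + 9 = 6 - 3*l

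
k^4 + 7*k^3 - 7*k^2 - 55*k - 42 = (k - 3)*(k + 1)*(k + 2)*(k + 7)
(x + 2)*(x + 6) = x^2 + 8*x + 12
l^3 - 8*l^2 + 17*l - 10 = (l - 5)*(l - 2)*(l - 1)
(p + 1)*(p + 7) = p^2 + 8*p + 7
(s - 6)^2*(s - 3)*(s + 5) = s^4 - 10*s^3 - 3*s^2 + 252*s - 540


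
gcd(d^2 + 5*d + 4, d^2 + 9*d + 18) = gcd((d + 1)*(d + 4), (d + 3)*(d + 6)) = 1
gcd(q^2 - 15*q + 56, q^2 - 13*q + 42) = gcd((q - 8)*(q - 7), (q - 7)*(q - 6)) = q - 7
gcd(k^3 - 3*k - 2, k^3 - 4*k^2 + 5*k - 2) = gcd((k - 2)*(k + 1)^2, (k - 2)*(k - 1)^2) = k - 2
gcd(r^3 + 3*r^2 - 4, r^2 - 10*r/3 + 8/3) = 1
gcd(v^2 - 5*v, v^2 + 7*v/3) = v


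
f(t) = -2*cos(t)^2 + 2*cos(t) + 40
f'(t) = 4*sin(t)*cos(t) - 2*sin(t)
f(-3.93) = 37.60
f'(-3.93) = -3.42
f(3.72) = 36.92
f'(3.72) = 2.92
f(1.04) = 40.50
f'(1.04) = 0.02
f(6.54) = 40.06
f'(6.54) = 0.47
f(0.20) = 40.04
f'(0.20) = 0.38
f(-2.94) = 36.12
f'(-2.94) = 1.19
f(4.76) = 40.09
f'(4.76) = 1.81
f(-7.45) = 40.48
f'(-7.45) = 0.39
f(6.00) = 40.08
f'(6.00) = -0.51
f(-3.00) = 36.06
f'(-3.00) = 0.84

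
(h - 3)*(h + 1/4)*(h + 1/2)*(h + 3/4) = h^4 - 3*h^3/2 - 61*h^2/16 - 63*h/32 - 9/32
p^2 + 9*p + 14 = (p + 2)*(p + 7)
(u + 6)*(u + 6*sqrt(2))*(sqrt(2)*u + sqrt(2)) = sqrt(2)*u^3 + 7*sqrt(2)*u^2 + 12*u^2 + 6*sqrt(2)*u + 84*u + 72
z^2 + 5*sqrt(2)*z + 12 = (z + 2*sqrt(2))*(z + 3*sqrt(2))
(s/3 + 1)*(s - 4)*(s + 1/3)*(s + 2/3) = s^4/3 - 115*s^2/27 - 110*s/27 - 8/9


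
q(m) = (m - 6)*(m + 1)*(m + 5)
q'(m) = (m - 6)*(m + 1) + (m - 6)*(m + 5) + (m + 1)*(m + 5)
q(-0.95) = -1.41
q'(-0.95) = -28.29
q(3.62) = -94.78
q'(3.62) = 8.31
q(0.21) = -36.50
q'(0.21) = -30.87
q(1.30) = -68.10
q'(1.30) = -25.93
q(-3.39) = 36.13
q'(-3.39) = 3.48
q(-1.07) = 1.94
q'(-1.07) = -27.57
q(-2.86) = 35.27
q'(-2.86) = -6.46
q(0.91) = -57.46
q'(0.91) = -28.52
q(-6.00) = -60.00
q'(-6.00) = 77.00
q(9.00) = 420.00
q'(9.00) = 212.00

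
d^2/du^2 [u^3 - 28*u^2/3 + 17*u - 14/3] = 6*u - 56/3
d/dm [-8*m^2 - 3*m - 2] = -16*m - 3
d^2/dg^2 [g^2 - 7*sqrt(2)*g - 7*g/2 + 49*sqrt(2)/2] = 2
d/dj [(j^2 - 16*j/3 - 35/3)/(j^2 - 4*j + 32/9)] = 6*(18*j^2 + 411*j - 886)/(81*j^4 - 648*j^3 + 1872*j^2 - 2304*j + 1024)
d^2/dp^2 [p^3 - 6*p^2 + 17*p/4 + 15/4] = 6*p - 12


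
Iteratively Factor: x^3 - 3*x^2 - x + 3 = (x - 3)*(x^2 - 1) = (x - 3)*(x - 1)*(x + 1)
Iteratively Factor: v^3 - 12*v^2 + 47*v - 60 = (v - 4)*(v^2 - 8*v + 15) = (v - 5)*(v - 4)*(v - 3)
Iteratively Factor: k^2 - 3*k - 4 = (k - 4)*(k + 1)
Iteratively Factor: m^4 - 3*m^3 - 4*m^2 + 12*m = (m - 2)*(m^3 - m^2 - 6*m) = m*(m - 2)*(m^2 - m - 6) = m*(m - 2)*(m + 2)*(m - 3)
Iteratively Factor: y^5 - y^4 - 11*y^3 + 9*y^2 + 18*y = (y + 1)*(y^4 - 2*y^3 - 9*y^2 + 18*y) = (y - 2)*(y + 1)*(y^3 - 9*y) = y*(y - 2)*(y + 1)*(y^2 - 9) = y*(y - 2)*(y + 1)*(y + 3)*(y - 3)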